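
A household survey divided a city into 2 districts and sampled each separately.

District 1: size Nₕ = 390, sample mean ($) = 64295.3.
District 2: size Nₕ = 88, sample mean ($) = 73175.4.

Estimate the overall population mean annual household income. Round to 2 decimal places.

N = 478; weights Wₕ = Nₕ/N = (0.8159, 0.1841).
x̄_st = Σ Wₕ·x̄ₕ = 0.8159·64295.3 + 0.1841·73175.4 ≈ 65930.1301...
→ 65930.13.

65930.13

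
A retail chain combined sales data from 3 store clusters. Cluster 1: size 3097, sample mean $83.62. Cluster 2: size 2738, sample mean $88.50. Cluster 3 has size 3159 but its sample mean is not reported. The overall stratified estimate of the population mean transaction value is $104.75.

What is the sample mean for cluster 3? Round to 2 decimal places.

139.55

N = 3097 + 2738 + 3159 = 8994.
Overall total = μ·N = 104.75·8994 = 942121.5.
Subtract the known strata: 3097·83.62 + 2738·88.50 = 501284.14.
Remaining total for cluster 3: 942121.5 − 501284.14 = 440837.36.
Divide by its size: 440837.36 / 3159 = 139.5497... → 139.55.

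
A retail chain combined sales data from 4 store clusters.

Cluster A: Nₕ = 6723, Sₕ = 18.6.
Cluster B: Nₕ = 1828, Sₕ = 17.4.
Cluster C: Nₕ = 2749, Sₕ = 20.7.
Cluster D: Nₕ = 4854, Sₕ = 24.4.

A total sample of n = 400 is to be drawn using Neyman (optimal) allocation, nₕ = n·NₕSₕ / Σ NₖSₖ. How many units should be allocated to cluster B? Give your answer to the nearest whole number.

38

Σ NₕSₕ = 6723·18.6 + 1828·17.4 + 2749·20.7 + 4854·24.4 = 332196.9.
Share for B: 31807.2/332196.9 = 0.09575.
n_B = 400 × 0.09575 = 38.299... → 38.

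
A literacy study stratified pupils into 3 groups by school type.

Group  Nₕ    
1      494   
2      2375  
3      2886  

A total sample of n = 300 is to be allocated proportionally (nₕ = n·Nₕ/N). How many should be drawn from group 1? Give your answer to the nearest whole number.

N = 494 + 2375 + 2886 = 5755.
n_1 = 300·494/5755 = 25.752... → 26.

26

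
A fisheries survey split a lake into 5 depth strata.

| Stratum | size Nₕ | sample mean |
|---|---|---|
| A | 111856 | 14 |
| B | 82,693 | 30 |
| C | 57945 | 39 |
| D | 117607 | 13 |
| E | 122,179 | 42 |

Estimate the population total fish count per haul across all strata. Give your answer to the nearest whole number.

12967038

Estimate total by summing Nₕ·x̄ₕ over strata.
111856·14 + 82693·30 + 57945·39 + 117607·13 + 122179·42 = 1565984 + 2480790 + 2259855 + 1528891 + 5131518 = 12967038.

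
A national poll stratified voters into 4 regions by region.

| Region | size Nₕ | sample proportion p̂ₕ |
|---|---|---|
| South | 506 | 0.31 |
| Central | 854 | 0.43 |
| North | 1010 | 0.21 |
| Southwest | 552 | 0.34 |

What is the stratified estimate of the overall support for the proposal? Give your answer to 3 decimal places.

0.316

N = 506 + 854 + 1010 + 552 = 2922.
Overall proportion = Σ (Nₕ/N)·p̂ₕ.
Σ Nₕp̂ₕ = 156.86 + 367.22 + 212.1 + 187.68 = 923.86.
923.86 / 2922 = 0.31617... → 0.316.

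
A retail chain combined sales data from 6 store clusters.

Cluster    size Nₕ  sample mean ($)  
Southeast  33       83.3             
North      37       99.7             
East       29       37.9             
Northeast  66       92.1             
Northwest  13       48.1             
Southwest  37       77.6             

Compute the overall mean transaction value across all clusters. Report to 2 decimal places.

x̄_st = (Σ Nₕx̄ₕ) / (Σ Nₕ) = (33·83.3 + 37·99.7 + 29·37.9 + 66·92.1 + 13·48.1 + 37·77.6) / 215
= 17112 / 215 = 79.5907... → 79.59.

79.59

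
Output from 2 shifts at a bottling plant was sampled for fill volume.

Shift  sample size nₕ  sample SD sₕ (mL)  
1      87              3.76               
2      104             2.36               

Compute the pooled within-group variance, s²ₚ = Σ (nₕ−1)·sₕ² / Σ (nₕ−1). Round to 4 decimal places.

Degrees of freedom: 86 + 103 = 189.
Σ(nₕ−1)sₕ² = 86·14.1376 + 103·5.5696 = 1789.5024.
s²ₚ = 1789.5024 / 189 = 9.468267... → 9.4683.

9.4683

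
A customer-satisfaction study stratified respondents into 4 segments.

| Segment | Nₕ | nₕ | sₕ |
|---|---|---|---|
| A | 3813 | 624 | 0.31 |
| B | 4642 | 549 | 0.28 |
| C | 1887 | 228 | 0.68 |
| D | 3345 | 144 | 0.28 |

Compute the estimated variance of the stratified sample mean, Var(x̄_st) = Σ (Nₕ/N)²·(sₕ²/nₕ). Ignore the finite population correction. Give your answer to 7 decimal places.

N = 13687. Term for each stratum: Wₕ²sₕ²/nₕ.
Var(x̄_st) = 0.0000119524 + 0.0000164262 + 0.0000385487 + 0.0000325184 = 0.0000994458 → 0.0000994.

0.0000994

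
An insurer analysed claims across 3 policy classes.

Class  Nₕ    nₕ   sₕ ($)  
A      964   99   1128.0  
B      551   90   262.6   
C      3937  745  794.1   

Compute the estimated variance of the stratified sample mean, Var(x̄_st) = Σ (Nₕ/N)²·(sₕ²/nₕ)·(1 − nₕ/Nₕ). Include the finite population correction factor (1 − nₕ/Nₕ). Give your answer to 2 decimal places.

N = 5452. Term for each stratum: Wₕ²sₕ²/nₕ·(1−nₕ/Nₕ).
Var(x̄_st) = 360.54913 + 6.54768 + 357.85799 = 724.95481 → 724.95.

724.95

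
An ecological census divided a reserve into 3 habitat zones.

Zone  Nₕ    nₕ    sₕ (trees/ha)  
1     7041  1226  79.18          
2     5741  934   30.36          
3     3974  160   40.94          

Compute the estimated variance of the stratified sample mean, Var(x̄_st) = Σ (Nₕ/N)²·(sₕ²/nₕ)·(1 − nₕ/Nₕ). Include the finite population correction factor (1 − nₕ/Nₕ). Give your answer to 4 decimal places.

N = 16756; Wₕ = Nₕ/N.
zone 1: (7041/16756)²·79.18²/1226·(1 − 1226/7041) = 0.7457339
zone 2: (5741/16756)²·30.36²/934·(1 − 934/5741) = 0.0970013
zone 3: (3974/16756)²·40.94²/160·(1 − 160/3974) = 0.5655142
Sum = 1.4082494 → 1.4082.

1.4082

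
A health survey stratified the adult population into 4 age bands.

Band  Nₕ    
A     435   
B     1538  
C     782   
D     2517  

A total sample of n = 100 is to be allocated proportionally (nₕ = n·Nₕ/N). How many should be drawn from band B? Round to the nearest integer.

Share of band B = 1538/5272 = 0.29173.
Allocate 100 × 0.29173 = 29.173... → 29.

29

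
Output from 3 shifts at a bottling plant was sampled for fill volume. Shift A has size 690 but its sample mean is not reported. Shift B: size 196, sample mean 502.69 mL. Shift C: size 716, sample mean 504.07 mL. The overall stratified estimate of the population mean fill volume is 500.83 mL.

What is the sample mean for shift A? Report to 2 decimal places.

496.94

Σ Nₕx̄ₕ = N·μ, so 690·x̄_A = 1602·500.83 − (196·502.69 + 716·504.07).
= 802329.66 − 459441.36 = 342888.3.
x̄_A = 342888.3 / 690 = 496.9396... → 496.94.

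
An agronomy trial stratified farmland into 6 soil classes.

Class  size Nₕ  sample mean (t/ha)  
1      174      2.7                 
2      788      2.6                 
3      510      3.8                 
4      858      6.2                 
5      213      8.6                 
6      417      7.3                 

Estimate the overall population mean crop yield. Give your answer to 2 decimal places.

x̄_st = (Σ Nₕx̄ₕ) / (Σ Nₕ) = (174·2.7 + 788·2.6 + 510·3.8 + 858·6.2 + 213·8.6 + 417·7.3) / 2960
= 14652.1 / 2960 = 4.9500... → 4.95.

4.95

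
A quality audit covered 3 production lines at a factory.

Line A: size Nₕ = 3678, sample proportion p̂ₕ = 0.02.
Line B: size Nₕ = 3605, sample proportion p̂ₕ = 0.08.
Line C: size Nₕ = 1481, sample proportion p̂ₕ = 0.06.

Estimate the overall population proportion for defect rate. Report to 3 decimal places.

N = 3678 + 3605 + 1481 = 8764.
Overall proportion = Σ (Nₕ/N)·p̂ₕ.
Σ Nₕp̂ₕ = 73.56 + 288.4 + 88.86 = 450.82.
450.82 / 8764 = 0.05144... → 0.051.

0.051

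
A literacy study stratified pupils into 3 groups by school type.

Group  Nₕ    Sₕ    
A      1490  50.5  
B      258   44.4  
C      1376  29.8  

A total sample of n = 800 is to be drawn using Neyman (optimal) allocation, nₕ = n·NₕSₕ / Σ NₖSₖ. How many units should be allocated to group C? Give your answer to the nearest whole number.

257

Σ NₕSₕ = 1490·50.5 + 258·44.4 + 1376·29.8 = 127705.
Share for C: 41004.8/127705 = 0.32109.
n_C = 800 × 0.32109 = 256.872... → 257.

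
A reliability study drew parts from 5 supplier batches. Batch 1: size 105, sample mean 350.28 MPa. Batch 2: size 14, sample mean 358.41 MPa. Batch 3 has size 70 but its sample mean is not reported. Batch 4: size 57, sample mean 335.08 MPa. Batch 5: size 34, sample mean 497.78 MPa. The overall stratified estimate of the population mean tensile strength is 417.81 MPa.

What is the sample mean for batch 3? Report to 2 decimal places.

559.51

Σ Nₕx̄ₕ = N·μ, so 70·x̄_3 = 280·417.81 − (105·350.28 + 14·358.41 + 57·335.08 + 34·497.78).
= 116986.8 − 77821.22 = 39165.58.
x̄_3 = 39165.58 / 70 = 559.5083... → 559.51.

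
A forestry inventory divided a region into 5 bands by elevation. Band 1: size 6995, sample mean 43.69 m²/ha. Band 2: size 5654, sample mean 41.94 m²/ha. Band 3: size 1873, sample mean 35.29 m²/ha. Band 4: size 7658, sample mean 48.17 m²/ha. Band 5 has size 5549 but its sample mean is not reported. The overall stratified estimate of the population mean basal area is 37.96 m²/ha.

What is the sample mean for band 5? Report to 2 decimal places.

13.49

N = 6995 + 5654 + 1873 + 7658 + 5549 = 27729.
Overall total = μ·N = 37.96·27729 = 1052592.84.
Subtract the known strata: 6995·43.69 + 5654·41.94 + 1873·35.29 + 7658·48.17 = 977724.34.
Remaining total for band 5: 1052592.84 − 977724.34 = 74868.5.
Divide by its size: 74868.5 / 5549 = 13.4923... → 13.49.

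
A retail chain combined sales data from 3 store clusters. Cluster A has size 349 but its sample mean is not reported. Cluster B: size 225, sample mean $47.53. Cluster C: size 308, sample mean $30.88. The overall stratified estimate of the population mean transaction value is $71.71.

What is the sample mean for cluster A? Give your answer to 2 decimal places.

123.33

Σ Nₕx̄ₕ = N·μ, so 349·x̄_A = 882·71.71 − (225·47.53 + 308·30.88).
= 63248.22 − 20205.29 = 43042.93.
x̄_A = 43042.93 / 349 = 123.3322... → 123.33.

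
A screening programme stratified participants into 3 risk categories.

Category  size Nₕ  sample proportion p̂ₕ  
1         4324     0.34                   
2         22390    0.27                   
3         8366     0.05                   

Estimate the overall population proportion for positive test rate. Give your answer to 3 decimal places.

0.226

N = 4324 + 22390 + 8366 = 35080.
Overall proportion = Σ (Nₕ/N)·p̂ₕ.
Σ Nₕp̂ₕ = 1470.16 + 6045.3 + 418.3 = 7933.76.
7933.76 / 35080 = 0.22616... → 0.226.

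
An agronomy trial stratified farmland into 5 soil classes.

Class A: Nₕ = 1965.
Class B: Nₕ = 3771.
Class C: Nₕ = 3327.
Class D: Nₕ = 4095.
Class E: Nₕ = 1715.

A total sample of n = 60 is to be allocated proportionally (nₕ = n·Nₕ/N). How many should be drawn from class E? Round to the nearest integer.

7

N = 1965 + 3771 + 3327 + 4095 + 1715 = 14873.
n_E = 60·1715/14873 = 6.919... → 7.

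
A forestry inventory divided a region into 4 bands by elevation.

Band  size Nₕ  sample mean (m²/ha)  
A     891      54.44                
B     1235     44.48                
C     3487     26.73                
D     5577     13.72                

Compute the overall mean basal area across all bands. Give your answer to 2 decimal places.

24.41

N = 891 + 1235 + 3487 + 5577 = 11190.
The stratified mean weights each stratum mean by its population share Nₕ/N.
Σ Nₕx̄ₕ = 891·54.44 + 1235·44.48 + 3487·26.73 + 5577·13.72 = 48506.04 + 54932.8 + 93207.51 + 76516.44 = 273162.79.
Divide by N: 273162.79 / 11190 = 24.4113... → 24.41.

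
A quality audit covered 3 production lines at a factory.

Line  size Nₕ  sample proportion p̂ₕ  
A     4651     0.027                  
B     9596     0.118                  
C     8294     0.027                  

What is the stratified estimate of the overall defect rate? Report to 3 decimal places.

Wₕ = Nₕ/N with N = 22541: 0.2063, 0.4257, 0.3680.
p̂_st = 0.2063·0.027 + 0.4257·0.118 + 0.3680·0.027 ≈ 0.06574... → 0.066.

0.066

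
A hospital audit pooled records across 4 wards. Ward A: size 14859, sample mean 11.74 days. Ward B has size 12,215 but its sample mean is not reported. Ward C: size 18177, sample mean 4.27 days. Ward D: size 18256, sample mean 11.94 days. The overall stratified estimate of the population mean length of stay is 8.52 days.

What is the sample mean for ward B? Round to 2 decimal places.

N = 14859 + 12215 + 18177 + 18256 = 63507.
Overall total = μ·N = 8.52·63507 = 541079.64.
Subtract the known strata: 14859·11.74 + 18177·4.27 + 18256·11.94 = 470037.09.
Remaining total for ward B: 541079.64 − 470037.09 = 71042.55.
Divide by its size: 71042.55 / 12215 = 5.8160... → 5.82.

5.82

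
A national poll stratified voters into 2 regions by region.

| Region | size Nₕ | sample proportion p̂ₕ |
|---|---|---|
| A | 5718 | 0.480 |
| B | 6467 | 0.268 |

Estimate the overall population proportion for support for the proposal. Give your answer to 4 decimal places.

N = 5718 + 6467 = 12185.
Overall proportion = Σ (Nₕ/N)·p̂ₕ.
Σ Nₕp̂ₕ = 2744.64 + 1733.156 = 4477.796.
4477.796 / 12185 = 0.367484... → 0.3675.

0.3675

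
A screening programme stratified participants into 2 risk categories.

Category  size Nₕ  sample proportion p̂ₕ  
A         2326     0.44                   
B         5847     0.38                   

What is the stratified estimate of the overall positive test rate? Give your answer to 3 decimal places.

Wₕ = Nₕ/N with N = 8173: 0.2846, 0.7154.
p̂_st = 0.2846·0.44 + 0.7154·0.38 ≈ 0.39708... → 0.397.

0.397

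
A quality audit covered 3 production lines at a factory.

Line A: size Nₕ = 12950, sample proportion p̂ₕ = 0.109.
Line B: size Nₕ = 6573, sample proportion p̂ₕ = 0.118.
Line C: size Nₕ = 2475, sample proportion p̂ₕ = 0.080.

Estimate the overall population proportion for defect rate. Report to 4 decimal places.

Wₕ = Nₕ/N with N = 21998: 0.5887, 0.2988, 0.1125.
p̂_st = 0.5887·0.109 + 0.2988·0.118 + 0.1125·0.080 ≈ 0.108426... → 0.1084.

0.1084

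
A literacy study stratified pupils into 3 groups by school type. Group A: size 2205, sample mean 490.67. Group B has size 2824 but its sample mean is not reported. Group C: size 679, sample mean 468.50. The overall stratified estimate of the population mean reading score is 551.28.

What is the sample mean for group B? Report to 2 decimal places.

Σ Nₕx̄ₕ = N·μ, so 2824·x̄_B = 5708·551.28 − (2205·490.67 + 679·468.50).
= 3146706.24 − 1400038.85 = 1746667.39.
x̄_B = 1746667.39 / 2824 = 618.5083... → 618.51.

618.51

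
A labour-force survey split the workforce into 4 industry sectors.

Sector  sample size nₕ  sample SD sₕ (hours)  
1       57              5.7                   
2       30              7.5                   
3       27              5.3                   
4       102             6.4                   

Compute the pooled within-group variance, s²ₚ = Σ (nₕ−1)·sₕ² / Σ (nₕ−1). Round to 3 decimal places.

39.236

Degrees of freedom: 56 + 29 + 26 + 101 = 212.
Σ(nₕ−1)sₕ² = 56·32.49 + 29·56.25 + 26·28.09 + 101·40.96 = 8317.99.
s²ₚ = 8317.99 / 212 = 39.23580... → 39.236.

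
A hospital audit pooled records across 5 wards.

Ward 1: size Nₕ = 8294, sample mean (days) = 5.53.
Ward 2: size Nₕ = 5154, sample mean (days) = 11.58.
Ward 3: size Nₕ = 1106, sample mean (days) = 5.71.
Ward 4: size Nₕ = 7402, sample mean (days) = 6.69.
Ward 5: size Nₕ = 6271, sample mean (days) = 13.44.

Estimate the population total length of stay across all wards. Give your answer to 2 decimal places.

245666.02

1: 8294·5.53 = 45865.82
2: 5154·11.58 = 59683.32
3: 1106·5.71 = 6315.26
4: 7402·6.69 = 49519.38
5: 6271·13.44 = 84282.24
τ̂ = Σ Nₕx̄ₕ = 245666.02.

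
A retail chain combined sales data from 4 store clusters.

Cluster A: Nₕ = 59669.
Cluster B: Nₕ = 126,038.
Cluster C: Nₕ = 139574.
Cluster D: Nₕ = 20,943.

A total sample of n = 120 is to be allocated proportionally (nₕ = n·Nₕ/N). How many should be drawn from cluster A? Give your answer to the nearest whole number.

21

N = 59669 + 126038 + 139574 + 20943 = 346224.
n_A = 120·59669/346224 = 20.681... → 21.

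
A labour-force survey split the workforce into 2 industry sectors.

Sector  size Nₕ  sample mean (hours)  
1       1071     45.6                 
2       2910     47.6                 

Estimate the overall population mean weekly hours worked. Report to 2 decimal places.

N = 3981; weights Wₕ = Nₕ/N = (0.2690, 0.7310).
x̄_st = Σ Wₕ·x̄ₕ = 0.2690·45.6 + 0.7310·47.6 ≈ 47.0619...
→ 47.06.

47.06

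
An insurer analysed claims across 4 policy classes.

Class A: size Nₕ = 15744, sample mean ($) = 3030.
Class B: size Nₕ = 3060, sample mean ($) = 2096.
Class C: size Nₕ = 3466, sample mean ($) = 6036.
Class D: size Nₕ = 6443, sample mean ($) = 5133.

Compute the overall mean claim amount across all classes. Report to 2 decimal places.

3765.22

N = 15744 + 3060 + 3466 + 6443 = 28713.
Weight each subgroup mean by Nₕ/N and sum.
Σ Nₕx̄ₕ = 15744·3030 + 3060·2096 + 3466·6036 + 6443·5133 = 47704320 + 6413760 + 20920776 + 33071919 = 108110775.
Divide by N: 108110775 / 28713 = 3765.2205... → 3765.22.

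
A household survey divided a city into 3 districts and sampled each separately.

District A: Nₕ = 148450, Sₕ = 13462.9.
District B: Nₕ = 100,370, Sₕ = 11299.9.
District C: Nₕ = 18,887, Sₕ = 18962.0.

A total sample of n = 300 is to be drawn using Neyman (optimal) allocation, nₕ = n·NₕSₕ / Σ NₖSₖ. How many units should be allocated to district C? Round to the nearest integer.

Σ NₕSₕ = 148450·13462.9 + 100370·11299.9 + 18887·18962.0 = 3490873762.
Share for C: 358135294/3490873762 = 0.10259.
n_C = 300 × 0.10259 = 30.778... → 31.

31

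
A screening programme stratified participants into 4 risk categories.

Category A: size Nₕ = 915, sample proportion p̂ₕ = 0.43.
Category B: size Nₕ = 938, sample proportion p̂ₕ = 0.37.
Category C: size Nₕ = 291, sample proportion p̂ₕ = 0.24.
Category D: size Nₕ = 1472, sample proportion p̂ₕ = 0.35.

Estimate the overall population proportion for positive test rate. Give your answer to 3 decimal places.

0.367

Wₕ = Nₕ/N with N = 3616: 0.2530, 0.2594, 0.0805, 0.4071.
p̂_st = 0.2530·0.43 + 0.2594·0.37 + 0.0805·0.24 + 0.4071·0.35 ≈ 0.36658... → 0.367.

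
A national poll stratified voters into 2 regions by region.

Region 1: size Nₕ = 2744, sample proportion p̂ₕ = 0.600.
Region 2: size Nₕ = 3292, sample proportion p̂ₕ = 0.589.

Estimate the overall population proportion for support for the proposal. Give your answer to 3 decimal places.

0.594

N = 2744 + 3292 = 6036.
Overall proportion = Σ (Nₕ/N)·p̂ₕ.
Σ Nₕp̂ₕ = 1646.4 + 1938.988 = 3585.388.
3585.388 / 6036 = 0.59400... → 0.594.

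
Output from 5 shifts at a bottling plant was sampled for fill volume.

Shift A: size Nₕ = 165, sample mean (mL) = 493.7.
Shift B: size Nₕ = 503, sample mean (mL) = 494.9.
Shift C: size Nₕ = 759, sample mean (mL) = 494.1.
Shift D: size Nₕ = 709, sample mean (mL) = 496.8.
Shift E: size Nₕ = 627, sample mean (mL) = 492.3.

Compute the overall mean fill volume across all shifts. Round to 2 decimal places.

494.51

N = 165 + 503 + 759 + 709 + 627 = 2763.
Overall mean = Σ (Nₕ/N)·x̄ₕ — weight by population share, not a simple average.
Σ Nₕx̄ₕ = 165·493.7 + 503·494.9 + 759·494.1 + 709·496.8 + 627·492.3 = 81460.5 + 248934.7 + 375021.9 + 352231.2 + 308672.1 = 1366320.4.
Divide by N: 1366320.4 / 2763 = 494.5061... → 494.51.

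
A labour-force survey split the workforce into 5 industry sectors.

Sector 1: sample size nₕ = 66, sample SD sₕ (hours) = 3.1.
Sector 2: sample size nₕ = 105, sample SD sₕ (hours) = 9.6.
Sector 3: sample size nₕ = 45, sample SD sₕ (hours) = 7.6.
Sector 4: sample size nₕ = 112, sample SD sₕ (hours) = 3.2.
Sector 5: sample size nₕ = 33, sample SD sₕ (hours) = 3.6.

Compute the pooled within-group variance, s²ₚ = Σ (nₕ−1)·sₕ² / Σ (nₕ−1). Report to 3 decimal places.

40.174

Degrees of freedom: 65 + 104 + 44 + 111 + 32 = 356.
Σ(nₕ−1)sₕ² = 65·9.61 + 104·92.16 + 44·57.76 + 111·10.24 + 32·12.96 = 14302.09.
s²ₚ = 14302.09 / 356 = 40.17441... → 40.174.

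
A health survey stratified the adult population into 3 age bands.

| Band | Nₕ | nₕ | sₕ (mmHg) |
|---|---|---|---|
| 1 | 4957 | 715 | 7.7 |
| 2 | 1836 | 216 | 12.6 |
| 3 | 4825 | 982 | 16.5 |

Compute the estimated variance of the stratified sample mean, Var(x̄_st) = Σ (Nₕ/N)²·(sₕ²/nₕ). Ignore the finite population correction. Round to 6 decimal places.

N = 11618. Term for each stratum: Wₕ²sₕ²/nₕ.
Var(x̄_st) = 0.015095604 + 0.018355658 + 0.047817657 = 0.081268919 → 0.081269.

0.081269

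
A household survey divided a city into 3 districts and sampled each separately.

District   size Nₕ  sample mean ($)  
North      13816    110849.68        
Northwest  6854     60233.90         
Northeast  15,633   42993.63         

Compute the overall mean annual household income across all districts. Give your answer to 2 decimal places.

72072.88

N = 13816 + 6854 + 15633 = 36303.
Overall mean = Σ (Nₕ/N)·x̄ₕ — weight by population share, not a simple average.
Σ Nₕx̄ₕ = 13816·110849.68 + 6854·60233.90 + 15633·42993.63 = 1531499178.88 + 412843150.6 + 672119417.79 = 2616461747.27.
Divide by N: 2616461747.27 / 36303 = 72072.8796... → 72072.88.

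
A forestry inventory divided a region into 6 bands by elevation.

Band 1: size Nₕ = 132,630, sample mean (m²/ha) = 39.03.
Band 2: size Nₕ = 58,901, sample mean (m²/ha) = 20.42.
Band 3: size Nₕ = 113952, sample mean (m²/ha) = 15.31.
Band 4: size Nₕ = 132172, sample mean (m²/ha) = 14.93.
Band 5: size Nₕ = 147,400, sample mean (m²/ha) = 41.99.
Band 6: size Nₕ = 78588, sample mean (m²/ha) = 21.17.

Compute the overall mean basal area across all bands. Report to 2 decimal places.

N = 132630 + 58901 + 113952 + 132172 + 147400 + 78588 = 663643.
Weight each subgroup mean by Nₕ/N and sum.
Σ Nₕx̄ₕ = 132630·39.03 + 58901·20.42 + 113952·15.31 + 132172·14.93 + 147400·41.99 + 78588·21.17 = 5176548.9 + 1202758.42 + 1744605.12 + 1973327.96 + 6189326 + 1663707.96 = 17950274.36.
Divide by N: 17950274.36 / 663643 = 27.0481... → 27.05.

27.05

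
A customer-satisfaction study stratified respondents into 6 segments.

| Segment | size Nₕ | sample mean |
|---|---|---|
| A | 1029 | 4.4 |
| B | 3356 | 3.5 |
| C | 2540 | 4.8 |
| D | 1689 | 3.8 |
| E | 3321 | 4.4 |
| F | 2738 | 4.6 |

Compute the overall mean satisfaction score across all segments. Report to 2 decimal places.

N = 1029 + 3356 + 2540 + 1689 + 3321 + 2738 = 14673.
The stratified mean weights each stratum mean by its population share Nₕ/N.
Σ Nₕx̄ₕ = 1029·4.4 + 3356·3.5 + 2540·4.8 + 1689·3.8 + 3321·4.4 + 2738·4.6 = 4527.6 + 11746 + 12192 + 6418.2 + 14612.4 + 12594.8 = 62091.
Divide by N: 62091 / 14673 = 4.2316... → 4.23.

4.23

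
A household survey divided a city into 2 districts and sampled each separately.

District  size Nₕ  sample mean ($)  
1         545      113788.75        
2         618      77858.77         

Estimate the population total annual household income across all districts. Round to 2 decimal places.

1: 545·113788.75 = 62014868.75
2: 618·77858.77 = 48116719.86
τ̂ = Σ Nₕx̄ₕ = 110131588.61.

110131588.61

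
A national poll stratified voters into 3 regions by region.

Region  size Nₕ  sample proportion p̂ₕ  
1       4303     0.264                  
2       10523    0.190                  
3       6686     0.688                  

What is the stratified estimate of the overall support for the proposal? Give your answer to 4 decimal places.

Wₕ = Nₕ/N with N = 21512: 0.2000, 0.4892, 0.3108.
p̂_st = 0.2000·0.264 + 0.4892·0.190 + 0.3108·0.688 ≈ 0.359582... → 0.3596.

0.3596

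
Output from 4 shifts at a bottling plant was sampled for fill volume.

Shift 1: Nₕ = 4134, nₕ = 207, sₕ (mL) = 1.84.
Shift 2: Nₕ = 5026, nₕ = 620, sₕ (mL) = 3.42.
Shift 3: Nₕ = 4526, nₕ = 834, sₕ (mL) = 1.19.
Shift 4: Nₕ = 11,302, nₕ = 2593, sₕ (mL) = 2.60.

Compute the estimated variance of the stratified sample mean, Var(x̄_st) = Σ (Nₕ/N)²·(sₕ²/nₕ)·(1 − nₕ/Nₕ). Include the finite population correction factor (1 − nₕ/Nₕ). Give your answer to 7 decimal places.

N = 24988; Wₕ = Nₕ/N.
shift 1: (4134/24988)²·1.84²/207·(1 − 207/4134) = 0.0004252396
shift 2: (5026/24988)²·3.42²/620·(1 − 620/5026) = 0.0006690591
shift 3: (4526/24988)²·1.19²/834·(1 − 834/4526) = 0.0000454403
shift 4: (11302/24988)²·2.60²/2593·(1 − 2593/11302) = 0.0004109649
Sum = 0.0015507040 → 0.0015507.

0.0015507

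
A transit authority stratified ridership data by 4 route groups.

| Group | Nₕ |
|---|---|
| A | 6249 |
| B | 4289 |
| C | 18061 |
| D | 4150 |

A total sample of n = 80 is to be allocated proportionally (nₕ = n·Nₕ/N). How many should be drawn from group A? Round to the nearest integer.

15

Share of group A = 6249/32749 = 0.19081.
Allocate 80 × 0.19081 = 15.265... → 15.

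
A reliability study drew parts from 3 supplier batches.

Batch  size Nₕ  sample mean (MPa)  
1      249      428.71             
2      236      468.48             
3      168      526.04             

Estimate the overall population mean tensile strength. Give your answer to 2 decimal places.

N = 249 + 236 + 168 = 653.
Overall mean = Σ (Nₕ/N)·x̄ₕ — weight by population share, not a simple average.
Σ Nₕx̄ₕ = 249·428.71 + 236·468.48 + 168·526.04 = 106748.79 + 110561.28 + 88374.72 = 305684.79.
Divide by N: 305684.79 / 653 = 468.1237... → 468.12.

468.12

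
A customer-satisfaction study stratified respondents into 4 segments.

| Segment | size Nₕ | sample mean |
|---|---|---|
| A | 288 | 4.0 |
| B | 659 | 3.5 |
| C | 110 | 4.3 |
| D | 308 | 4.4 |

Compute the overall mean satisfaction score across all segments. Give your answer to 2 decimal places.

x̄_st = (Σ Nₕx̄ₕ) / (Σ Nₕ) = (288·4.0 + 659·3.5 + 110·4.3 + 308·4.4) / 1365
= 5286.7 / 1365 = 3.8730... → 3.87.

3.87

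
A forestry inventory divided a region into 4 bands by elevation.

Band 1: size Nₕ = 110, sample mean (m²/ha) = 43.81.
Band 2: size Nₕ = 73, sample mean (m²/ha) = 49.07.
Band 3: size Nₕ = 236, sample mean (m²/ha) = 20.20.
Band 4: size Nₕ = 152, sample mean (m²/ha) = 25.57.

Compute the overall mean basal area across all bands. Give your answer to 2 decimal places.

29.87

N = 571; weights Wₕ = Nₕ/N = (0.1926, 0.1278, 0.4133, 0.2662).
x̄_st = Σ Wₕ·x̄ₕ = 0.1926·43.81 + 0.1278·49.07 + 0.4133·20.20 + 0.2662·25.57 ≈ 29.8687...
→ 29.87.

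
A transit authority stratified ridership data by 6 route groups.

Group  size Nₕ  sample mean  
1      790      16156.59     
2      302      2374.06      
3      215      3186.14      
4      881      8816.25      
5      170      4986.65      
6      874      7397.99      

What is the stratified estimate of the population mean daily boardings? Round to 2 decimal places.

9049.00

N = 790 + 302 + 215 + 881 + 170 + 874 = 3232.
Weight each subgroup mean by Nₕ/N and sum.
Σ Nₕx̄ₕ = 790·16156.59 + 302·2374.06 + 215·3186.14 + 881·8816.25 + 170·4986.65 + 874·7397.99 = 12763706.1 + 716966.12 + 685020.1 + 7767116.25 + 847730.5 + 6465843.26 = 29246382.33.
Divide by N: 29246382.33 / 3232 = 9049.0044... → 9049.00.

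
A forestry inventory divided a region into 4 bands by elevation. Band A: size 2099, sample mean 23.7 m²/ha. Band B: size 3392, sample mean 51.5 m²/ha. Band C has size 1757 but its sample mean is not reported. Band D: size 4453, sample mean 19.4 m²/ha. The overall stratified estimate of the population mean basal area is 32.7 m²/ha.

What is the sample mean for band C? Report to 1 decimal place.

40.9

N = 2099 + 3392 + 1757 + 4453 = 11701.
Overall total = μ·N = 32.7·11701 = 382622.7.
Subtract the known strata: 2099·23.7 + 3392·51.5 + 4453·19.4 = 310822.5.
Remaining total for band C: 382622.7 − 310822.5 = 71800.2.
Divide by its size: 71800.2 / 1757 = 40.865... → 40.9.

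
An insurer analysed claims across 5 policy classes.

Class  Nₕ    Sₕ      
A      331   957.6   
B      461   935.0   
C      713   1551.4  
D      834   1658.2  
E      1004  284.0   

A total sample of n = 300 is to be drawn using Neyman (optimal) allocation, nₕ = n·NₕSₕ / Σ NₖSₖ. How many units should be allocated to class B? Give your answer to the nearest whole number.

37

Σ NₕSₕ = 331·957.6 + 461·935.0 + 713·1551.4 + 834·1658.2 + 1004·284.0 = 3522223.6.
Share for B: 431035/3522223.6 = 0.12238.
n_B = 300 × 0.12238 = 36.713... → 37.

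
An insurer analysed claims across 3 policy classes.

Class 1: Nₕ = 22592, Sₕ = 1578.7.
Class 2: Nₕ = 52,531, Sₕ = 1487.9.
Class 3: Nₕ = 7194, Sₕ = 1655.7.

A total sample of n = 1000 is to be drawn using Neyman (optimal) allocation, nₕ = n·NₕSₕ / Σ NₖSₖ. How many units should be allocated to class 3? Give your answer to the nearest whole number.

Σ NₕSₕ = 22592·1578.7 + 52531·1487.9 + 7194·1655.7 = 125737971.1.
Share for 3: 11911105.8/125737971.1 = 0.09473.
n_3 = 1000 × 0.09473 = 94.730... → 95.

95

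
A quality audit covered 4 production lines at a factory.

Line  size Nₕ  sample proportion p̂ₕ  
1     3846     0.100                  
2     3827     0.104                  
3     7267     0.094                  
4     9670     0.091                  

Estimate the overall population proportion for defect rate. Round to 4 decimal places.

Wₕ = Nₕ/N with N = 24610: 0.1563, 0.1555, 0.2953, 0.3929.
p̂_st = 0.1563·0.100 + 0.1555·0.104 + 0.2953·0.094 + 0.3929·0.091 ≈ 0.095314... → 0.0953.

0.0953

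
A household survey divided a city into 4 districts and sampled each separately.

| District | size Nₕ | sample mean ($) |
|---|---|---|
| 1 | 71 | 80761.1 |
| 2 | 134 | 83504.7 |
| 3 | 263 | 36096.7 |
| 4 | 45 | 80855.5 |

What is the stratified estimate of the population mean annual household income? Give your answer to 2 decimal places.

x̄_st = (Σ Nₕx̄ₕ) / (Σ Nₕ) = (71·80761.1 + 134·83504.7 + 263·36096.7 + 45·80855.5) / 513
= 30055597.5 / 513 = 58587.9094... → 58587.91.

58587.91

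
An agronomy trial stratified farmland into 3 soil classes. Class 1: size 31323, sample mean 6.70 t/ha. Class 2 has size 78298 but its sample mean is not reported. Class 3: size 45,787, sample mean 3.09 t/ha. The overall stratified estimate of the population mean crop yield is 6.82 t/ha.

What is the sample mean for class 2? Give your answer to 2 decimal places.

N = 31323 + 78298 + 45787 = 155408.
Overall total = μ·N = 6.82·155408 = 1059882.56.
Subtract the known strata: 31323·6.70 + 45787·3.09 = 351345.93.
Remaining total for class 2: 1059882.56 − 351345.93 = 708536.63.
Divide by its size: 708536.63 / 78298 = 9.0492... → 9.05.

9.05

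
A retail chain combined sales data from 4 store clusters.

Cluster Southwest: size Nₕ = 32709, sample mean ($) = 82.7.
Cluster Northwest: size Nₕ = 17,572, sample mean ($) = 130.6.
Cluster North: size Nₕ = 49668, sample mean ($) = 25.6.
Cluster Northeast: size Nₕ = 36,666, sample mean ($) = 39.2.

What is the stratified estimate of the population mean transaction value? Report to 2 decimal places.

56.43

N = 32709 + 17572 + 49668 + 36666 = 136615.
The stratified mean weights each stratum mean by its population share Nₕ/N.
Σ Nₕx̄ₕ = 32709·82.7 + 17572·130.6 + 49668·25.6 + 36666·39.2 = 2705034.3 + 2294903.2 + 1271500.8 + 1437307.2 = 7708745.5.
Divide by N: 7708745.5 / 136615 = 56.4268... → 56.43.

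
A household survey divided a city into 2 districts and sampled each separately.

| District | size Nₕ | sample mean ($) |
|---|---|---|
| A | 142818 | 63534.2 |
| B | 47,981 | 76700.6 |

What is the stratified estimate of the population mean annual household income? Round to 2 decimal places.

66845.21

x̄_st = (Σ Nₕx̄ₕ) / (Σ Nₕ) = (142818·63534.2 + 47981·76700.6) / 190799
= 12753998864.2 / 190799 = 66845.2081... → 66845.21.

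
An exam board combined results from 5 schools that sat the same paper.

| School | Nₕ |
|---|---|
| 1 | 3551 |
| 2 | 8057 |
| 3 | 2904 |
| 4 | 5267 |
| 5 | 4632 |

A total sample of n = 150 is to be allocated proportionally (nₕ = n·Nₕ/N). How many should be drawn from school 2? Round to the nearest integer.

50

N = 3551 + 8057 + 2904 + 5267 + 4632 = 24411.
n_2 = 150·8057/24411 = 49.508... → 50.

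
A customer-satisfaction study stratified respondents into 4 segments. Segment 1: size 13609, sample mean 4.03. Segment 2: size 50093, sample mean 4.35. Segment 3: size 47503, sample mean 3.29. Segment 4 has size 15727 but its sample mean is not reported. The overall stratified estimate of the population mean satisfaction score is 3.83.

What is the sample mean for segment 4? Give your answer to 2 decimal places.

3.63

Σ Nₕx̄ₕ = N·μ, so 15727·x̄_4 = 126932·3.83 − (13609·4.03 + 50093·4.35 + 47503·3.29).
= 486149.56 − 429033.69 = 57115.87.
x̄_4 = 57115.87 / 15727 = 3.6317... → 3.63.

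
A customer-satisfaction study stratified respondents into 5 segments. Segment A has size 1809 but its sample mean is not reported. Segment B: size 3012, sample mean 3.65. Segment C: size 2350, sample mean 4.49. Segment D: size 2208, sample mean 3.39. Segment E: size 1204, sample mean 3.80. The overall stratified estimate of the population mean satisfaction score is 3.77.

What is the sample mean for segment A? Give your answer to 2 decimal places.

3.48

N = 1809 + 3012 + 2350 + 2208 + 1204 = 10583.
Overall total = μ·N = 3.77·10583 = 39897.91.
Subtract the known strata: 3012·3.65 + 2350·4.49 + 2208·3.39 + 1204·3.80 = 33605.62.
Remaining total for segment A: 39897.91 − 33605.62 = 6292.29.
Divide by its size: 6292.29 / 1809 = 3.4783... → 3.48.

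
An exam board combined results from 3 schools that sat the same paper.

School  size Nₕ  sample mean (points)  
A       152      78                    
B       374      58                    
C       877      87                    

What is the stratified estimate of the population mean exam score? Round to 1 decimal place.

N = 152 + 374 + 877 = 1403.
The stratified mean weights each stratum mean by its population share Nₕ/N.
Σ Nₕx̄ₕ = 152·78 + 374·58 + 877·87 = 11856 + 21692 + 76299 = 109847.
Divide by N: 109847 / 1403 = 78.294... → 78.3.

78.3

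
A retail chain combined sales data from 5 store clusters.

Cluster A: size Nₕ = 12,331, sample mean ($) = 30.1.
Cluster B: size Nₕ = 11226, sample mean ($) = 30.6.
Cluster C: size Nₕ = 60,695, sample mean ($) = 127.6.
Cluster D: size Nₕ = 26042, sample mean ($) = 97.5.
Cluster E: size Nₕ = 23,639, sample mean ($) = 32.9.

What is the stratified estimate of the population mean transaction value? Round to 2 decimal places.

N = 133933; weights Wₕ = Nₕ/N = (0.0921, 0.0838, 0.4532, 0.1944, 0.1765).
x̄_st = Σ Wₕ·x̄ₕ = 0.0921·30.1 + 0.0838·30.6 + 0.4532·127.6 + 0.1944·97.5 + 0.1765·32.9 ≈ 87.9259...
→ 87.93.

87.93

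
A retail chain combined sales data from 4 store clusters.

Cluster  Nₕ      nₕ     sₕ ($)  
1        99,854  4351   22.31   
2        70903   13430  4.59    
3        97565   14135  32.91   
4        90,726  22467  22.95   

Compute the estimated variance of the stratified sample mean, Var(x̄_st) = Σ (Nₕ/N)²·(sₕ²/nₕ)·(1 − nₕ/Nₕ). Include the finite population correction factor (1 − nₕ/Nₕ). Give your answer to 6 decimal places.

N = 359048; Wₕ = Nₕ/N.
cluster 1: (99854/359048)²·22.31²/4351·(1 − 4351/99854) = 0.008462282
cluster 2: (70903/359048)²·4.59²/13430·(1 − 13430/70903) = 0.000049588
cluster 3: (97565/359048)²·32.91²/14135·(1 − 14135/97565) = 0.004838060
cluster 4: (90726/359048)²·22.95²/22467·(1 − 22467/90726) = 0.001126178
Sum = 0.014476107 → 0.014476.

0.014476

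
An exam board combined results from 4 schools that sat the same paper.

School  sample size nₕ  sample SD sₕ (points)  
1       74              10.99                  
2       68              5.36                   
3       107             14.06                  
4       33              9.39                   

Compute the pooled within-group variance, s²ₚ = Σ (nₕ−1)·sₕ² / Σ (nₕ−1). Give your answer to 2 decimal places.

1: (74−1)·10.99² = 73·120.7801 = 8816.9473
2: (68−1)·5.36² = 67·28.7296 = 1924.8832
3: (107−1)·14.06² = 106·197.6836 = 20954.4616
4: (33−1)·9.39² = 32·88.1721 = 2821.5072
Numerator = 34517.7993; denominator = Σ(nₕ−1) = 278.
s²ₚ = 34517.7993/278 = 124.1647... → 124.16.

124.16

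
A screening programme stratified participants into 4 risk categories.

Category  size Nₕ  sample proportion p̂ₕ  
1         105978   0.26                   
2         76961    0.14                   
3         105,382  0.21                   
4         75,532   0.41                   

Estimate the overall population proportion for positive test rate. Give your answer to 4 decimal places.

Wₕ = Nₕ/N with N = 363853: 0.2913, 0.2115, 0.2896, 0.2076.
p̂_st = 0.2913·0.26 + 0.2115·0.14 + 0.2896·0.21 + 0.2076·0.41 ≈ 0.251275... → 0.2513.

0.2513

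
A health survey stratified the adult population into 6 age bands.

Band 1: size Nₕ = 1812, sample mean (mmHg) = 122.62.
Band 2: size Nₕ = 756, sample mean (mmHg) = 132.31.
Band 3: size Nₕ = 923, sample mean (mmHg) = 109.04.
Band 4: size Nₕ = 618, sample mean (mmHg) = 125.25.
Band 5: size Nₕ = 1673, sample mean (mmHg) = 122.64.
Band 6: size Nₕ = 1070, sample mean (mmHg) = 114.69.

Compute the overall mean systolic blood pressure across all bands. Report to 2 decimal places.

N = 1812 + 756 + 923 + 618 + 1673 + 1070 = 6852.
The stratified mean weights each stratum mean by its population share Nₕ/N.
Σ Nₕx̄ₕ = 1812·122.62 + 756·132.31 + 923·109.04 + 618·125.25 + 1673·122.64 + 1070·114.69 = 222187.44 + 100026.36 + 100643.92 + 77404.5 + 205176.72 + 122718.3 = 828157.24.
Divide by N: 828157.24 / 6852 = 120.8636... → 120.86.

120.86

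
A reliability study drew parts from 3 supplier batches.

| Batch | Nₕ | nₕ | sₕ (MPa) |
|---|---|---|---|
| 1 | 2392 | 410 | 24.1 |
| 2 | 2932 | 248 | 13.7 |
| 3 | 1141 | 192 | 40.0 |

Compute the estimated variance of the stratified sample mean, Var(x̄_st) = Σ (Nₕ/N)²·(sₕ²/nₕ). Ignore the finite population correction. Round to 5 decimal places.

0.60916

N = 6465; Wₕ = Nₕ/N.
batch 1: (2392/6465)²·24.1²/410 = 0.19392577
batch 2: (2932/6465)²·13.7²/248 = 0.15566118
batch 3: (1141/6465)²·40.0²/192 = 0.25956910
Sum = 0.60915605 → 0.60916.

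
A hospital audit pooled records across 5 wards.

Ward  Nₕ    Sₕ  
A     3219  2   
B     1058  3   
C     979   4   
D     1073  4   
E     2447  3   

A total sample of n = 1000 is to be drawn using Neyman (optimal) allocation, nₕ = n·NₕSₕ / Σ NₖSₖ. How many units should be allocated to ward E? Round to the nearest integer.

A: NₕSₕ = 3219·2 = 6438
B: NₕSₕ = 1058·3 = 3174
C: NₕSₕ = 979·4 = 3916
D: NₕSₕ = 1073·4 = 4292
E: NₕSₕ = 2447·3 = 7341
Σ NₕSₕ = 25161.
n_E = 1000·7341/25161 = 291.761... → 292.

292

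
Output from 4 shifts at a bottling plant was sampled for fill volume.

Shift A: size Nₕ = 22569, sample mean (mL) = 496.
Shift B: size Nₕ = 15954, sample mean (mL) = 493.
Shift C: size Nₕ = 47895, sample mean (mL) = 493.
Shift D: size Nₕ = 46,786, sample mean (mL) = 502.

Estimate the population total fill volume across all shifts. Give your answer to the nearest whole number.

66158353

Population total = Σ Nₕ·x̄ₕ (each stratum's size times its mean).
22569·496 + 15954·493 + 47895·493 + 46786·502 = 11194224 + 7865322 + 23612235 + 23486572 = 66158353.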